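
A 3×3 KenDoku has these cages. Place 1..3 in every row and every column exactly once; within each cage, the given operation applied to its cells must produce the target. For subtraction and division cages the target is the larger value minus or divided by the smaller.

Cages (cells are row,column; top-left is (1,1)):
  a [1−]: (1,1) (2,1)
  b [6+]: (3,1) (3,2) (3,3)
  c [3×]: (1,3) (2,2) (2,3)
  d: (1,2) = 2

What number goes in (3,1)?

1

Cage d is given, which forces (1,2) = 2.
Cage c has product 3, so (1,3) = 1.
Cage c has product 3, which forces (2,2) = 1.
The 3 cells of cage c must have product 3, so (2,3) = 3.
Column 2 already has 1; hence (3,2) = 3.
Column 3 now contains 3, so (3,3) = 2.
1 is placed in row 1; hence (1,1) = 3.
Row 2 now contains 3, leaving (2,1) = 2.
Row 3 already has 2; hence (3,1) = 1.
Completed grid: 3 2 1 / 2 1 3 / 1 3 2.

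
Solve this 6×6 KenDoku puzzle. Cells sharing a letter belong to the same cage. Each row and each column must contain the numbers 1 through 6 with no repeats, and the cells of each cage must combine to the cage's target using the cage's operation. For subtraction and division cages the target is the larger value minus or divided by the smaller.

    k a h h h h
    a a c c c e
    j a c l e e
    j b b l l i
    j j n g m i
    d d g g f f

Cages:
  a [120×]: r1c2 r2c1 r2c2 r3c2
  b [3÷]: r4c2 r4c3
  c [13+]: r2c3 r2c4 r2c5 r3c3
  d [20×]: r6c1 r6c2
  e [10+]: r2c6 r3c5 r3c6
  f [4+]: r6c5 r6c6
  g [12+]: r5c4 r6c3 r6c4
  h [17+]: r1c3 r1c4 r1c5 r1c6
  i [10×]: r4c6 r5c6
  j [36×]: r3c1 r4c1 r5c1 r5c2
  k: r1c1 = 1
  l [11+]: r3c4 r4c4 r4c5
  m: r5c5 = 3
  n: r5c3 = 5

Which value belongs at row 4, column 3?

2

K is a freebie, which forces r1c1 = 1.
Cage n is given; hence r5c3 = 5.
Cage m is given, so r5c5 = 3.
5 is placed in row 5, so r5c6 = 2.
3 is placed in column 5, which forces r6c5 = 1.
Row 6 already has 1, which forces r6c6 = 3.
Column 6 already has 2, so r4c6 = 5.
Cage j has product 36, leaving r5c1 = 6.
The 4 cells of cage j must have product 36, so r5c2 = 1.
Row 5 now contains 1, which forces r5c4 = 4.
Cage e needs sum 10, leaving r3c5 = 5.
Cage h has sum 17, so r1c4 = 5.
The only place for 3 in row 1 is r1c2.
Row 4 needs a 1, and only r4c4 is open for it.
Cage l needs sum 11; hence r3c4 = 6.
Cage l needs sum 11, so r4c5 = 4.
Column 4 already has 6, which forces r6c4 = 2.
Column 4 now contains 2, leaving r2c4 = 3.
Row 6 already has 2, so r6c3 = 6.
Column 3 now contains 6; hence r2c3 = 1.
Cage c has sum 13, so r2c5 = 6.
Row 2 now contains 1, which forces r2c6 = 4.
The 4 cells of cage c must have sum 13; hence r3c3 = 3.
Column 6 already has 4; hence r3c6 = 1.
The two cells of cage b must have quotient 3, which forces r4c2 = 6.
Column 3 now contains 6, which forces r4c3 = 2.
Column 3 already has 2; hence r1c3 = 4.
6 is placed in column 5, so r1c5 = 2.
Column 6 already has 4, so r1c6 = 6.
Row 3 already has 3, which forces r3c1 = 2.
Cage a needs product 120, which forces r3c2 = 4.
Row 4 already has 2, so r4c1 = 3.
Column 2 already has 4, leaving r6c2 = 5.
Column 1 now contains 2, leaving r2c1 = 5.
Column 2 already has 5, leaving r2c2 = 2.
Row 6 already has 5, which forces r6c1 = 4.
The full grid is 1 3 4 5 2 6 / 5 2 1 3 6 4 / 2 4 3 6 5 1 / 3 6 2 1 4 5 / 6 1 5 4 3 2 / 4 5 6 2 1 3.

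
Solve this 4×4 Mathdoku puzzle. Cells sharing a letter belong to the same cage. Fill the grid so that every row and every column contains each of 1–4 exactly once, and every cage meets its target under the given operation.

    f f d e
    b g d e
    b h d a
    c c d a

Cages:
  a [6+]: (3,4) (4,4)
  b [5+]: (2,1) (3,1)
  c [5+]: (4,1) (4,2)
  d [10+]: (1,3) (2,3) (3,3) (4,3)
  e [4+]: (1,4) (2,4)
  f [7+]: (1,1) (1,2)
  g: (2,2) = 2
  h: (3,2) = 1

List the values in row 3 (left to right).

G is a freebie, leaving (2,2) = 2.
Cage h is given, which forces (3,2) = 1.
The only place for 2 in row 1 is (1,3).
The only place for 1 in row 1 is (1,4).
Column 4 now contains 1, leaving (2,4) = 3.
Row 2 now contains 3, leaving (2,1) = 1.
Row 2 already has 1, so (2,3) = 4.
Cage b needs two cells with sum 5, so (3,1) = 4.
Column 3 now contains 4, so (3,3) = 3.
Row 3 already has 4, leaving (3,4) = 2.
1 is placed in column 1, which forces (4,1) = 2.
3 is placed in column 3, leaving (4,3) = 1.
Column 4 now contains 2, which forces (4,4) = 4.
4 is placed in column 1, which forces (1,1) = 3.
The two cells of cage f must have sum 7, leaving (1,2) = 4.
Row 4 already has 4, so (4,2) = 3.
The full grid is 3 4 2 1 / 1 2 4 3 / 4 1 3 2 / 2 3 1 4.

4 1 3 2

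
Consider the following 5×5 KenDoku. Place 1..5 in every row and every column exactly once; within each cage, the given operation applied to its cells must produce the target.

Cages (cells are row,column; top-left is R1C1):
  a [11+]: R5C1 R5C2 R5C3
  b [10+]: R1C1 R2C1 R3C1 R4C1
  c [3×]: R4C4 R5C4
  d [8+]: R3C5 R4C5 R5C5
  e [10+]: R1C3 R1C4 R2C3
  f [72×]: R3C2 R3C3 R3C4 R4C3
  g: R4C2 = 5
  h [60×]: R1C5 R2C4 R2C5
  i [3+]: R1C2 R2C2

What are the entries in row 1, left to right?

2 1 5 4 3

Cage g is a single given cell, so R4C2 = 5.
Cage f has product 72; hence R4C3 = 3.
3 is placed in row 4, which forces R4C4 = 1.
Column 4 already has 1, so R5C4 = 3.
The 4 cells of cage f must have product 72; hence R3C2 = 3.
Cage d needs sum 8; hence R4C5 = 2.
Row 4 already has 2, so R4C1 = 4.
Row 3 needs a 5, and only R3C5 is open for it.
Cage h needs product 60, so R2C4 = 5.
Column 5 already has 5, which forces R5C5 = 1.
Column 4 now contains 5; hence R1C4 = 4.
4 is placed in row 1; hence R1C5 = 3.
3 is placed in column 5, leaving R2C5 = 4.
Column 4 now contains 4; hence R3C4 = 2.
The 4 cells of cage b must have sum 10, so R1C1 = 2.
Row 1 now contains 2, so R1C2 = 1.
The 3 cells of cage e must have sum 10, which forces R1C3 = 5.
Cage b has sum 10; hence R2C1 = 3.
Column 2 now contains 1, so R2C2 = 2.
4 is placed in row 2; hence R2C3 = 1.
Row 3 already has 2; hence R3C1 = 1.
Row 3 already has 2, leaving R3C3 = 4.
2 is placed in column 1, leaving R5C1 = 5.
2 is placed in column 2, leaving R5C2 = 4.
4 is placed in column 3; hence R5C3 = 2.
Completed grid: 2 1 5 4 3 / 3 2 1 5 4 / 1 3 4 2 5 / 4 5 3 1 2 / 5 4 2 3 1.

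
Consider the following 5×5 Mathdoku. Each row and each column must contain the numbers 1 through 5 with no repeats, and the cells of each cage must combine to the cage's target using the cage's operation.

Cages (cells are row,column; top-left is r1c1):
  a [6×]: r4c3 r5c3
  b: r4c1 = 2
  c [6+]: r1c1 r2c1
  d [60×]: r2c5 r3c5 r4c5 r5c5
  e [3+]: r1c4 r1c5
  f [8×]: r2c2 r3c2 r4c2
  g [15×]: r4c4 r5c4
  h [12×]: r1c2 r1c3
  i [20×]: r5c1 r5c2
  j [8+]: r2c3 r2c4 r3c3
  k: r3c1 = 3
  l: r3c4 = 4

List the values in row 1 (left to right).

Cage k is a single given cell; hence r3c1 = 3.
Cage l is a single given cell, leaving r3c4 = 4.
Cage b is given, leaving r4c1 = 2.
Row 4 now contains 2, leaving r4c3 = 3.
Row 4 now contains 3, so r4c4 = 5.
Column 3 already has 3, so r5c3 = 2.
5 is placed in column 4, so r5c4 = 3.
Cage h needs two cells with product 12, so r1c2 = 3.
Column 3 already has 3, which forces r1c3 = 4.
Cage j has sum 8; hence r2c4 = 2.
The 4 cells of cage d must have product 60, leaving r2c5 = 3.
Column 4 now contains 2; hence r1c4 = 1.
Cage e needs two cells with sum 3; hence r1c5 = 2.
Cage f has product 8, leaving r3c2 = 2.
1 is placed in row 1, so r1c1 = 5.
The two cells of cage c must have sum 6; hence r2c1 = 1.
Row 2 now contains 1, which forces r2c2 = 4.
Row 2 now contains 1; hence r2c3 = 5.
5 is placed in column 3, leaving r3c3 = 1.
1 is placed in row 3, so r3c5 = 5.
Column 2 now contains 4, leaving r4c2 = 1.
1 is placed in row 4, leaving r4c5 = 4.
5 is placed in column 1, which forces r5c1 = 4.
Column 2 now contains 4, so r5c2 = 5.
Column 5 now contains 4, which forces r5c5 = 1.
Completed grid: 5 3 4 1 2 / 1 4 5 2 3 / 3 2 1 4 5 / 2 1 3 5 4 / 4 5 2 3 1.

5 3 4 1 2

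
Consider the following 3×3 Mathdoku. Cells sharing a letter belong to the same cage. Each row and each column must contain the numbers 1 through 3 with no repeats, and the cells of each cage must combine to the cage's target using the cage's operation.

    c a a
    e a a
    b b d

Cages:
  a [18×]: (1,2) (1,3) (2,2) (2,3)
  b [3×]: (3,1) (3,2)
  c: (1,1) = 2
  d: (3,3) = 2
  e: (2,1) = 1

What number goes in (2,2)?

2

Cage c is a single given cell, leaving (1,1) = 2.
Cage e is given, which forces (2,1) = 1.
Column 1 now contains 1; hence (3,1) = 3.
Row 3 already has 3; hence (3,2) = 1.
D is a freebie, which forces (3,3) = 2.
Column 2 now contains 1, leaving (1,2) = 3.
The 4 cells of cage a must have product 18, which forces (1,3) = 1.
The 4 cells of cage a must have product 18, so (2,2) = 2.
Column 3 now contains 2, which forces (2,3) = 3.
The full grid is 2 3 1 / 1 2 3 / 3 1 2.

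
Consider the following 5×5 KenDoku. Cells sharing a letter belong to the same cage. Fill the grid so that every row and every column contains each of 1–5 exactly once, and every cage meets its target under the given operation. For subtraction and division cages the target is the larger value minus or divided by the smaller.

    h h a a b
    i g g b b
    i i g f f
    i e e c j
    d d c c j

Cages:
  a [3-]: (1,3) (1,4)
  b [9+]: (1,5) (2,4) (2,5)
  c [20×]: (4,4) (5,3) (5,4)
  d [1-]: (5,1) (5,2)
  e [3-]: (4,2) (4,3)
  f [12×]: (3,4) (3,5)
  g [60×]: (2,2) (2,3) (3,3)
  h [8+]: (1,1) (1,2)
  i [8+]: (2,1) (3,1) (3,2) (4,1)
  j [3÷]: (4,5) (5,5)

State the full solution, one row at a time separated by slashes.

The only place for 5 in row 3 is (3,3).
Column 3 needs a 3, and only (2,3) is open for it.
Row 2 now contains 3, which forces (2,2) = 4.
Column 1 needs a 5, and only (1,1) is open for it.
5 is placed in row 1, which forces (1,2) = 3.
3 is placed in row 1, so (1,5) = 2.
The 3 cells of cage b must have sum 9, leaving (2,4) = 2.
The 3 cells of cage b must have sum 9; hence (2,5) = 5.
Row 2 already has 2; hence (2,1) = 1.
The only place for 1 in row 3 is (3,2).
Column 2 now contains 1, which forces (4,2) = 5.
Cage e needs two cells with difference 3, leaving (4,3) = 2.
Column 2 already has 5, so (5,2) = 2.
The 4 cells of cage i must have sum 8, which forces (3,1) = 2.
Row 4 already has 2, so (4,1) = 4.
Row 4 already has 4, which forces (4,4) = 1.
Row 4 already has 1, so (4,5) = 3.
Cage d's pair has difference 1; hence (5,1) = 3.
The 3 cells of cage c must have product 20; hence (5,4) = 5.
Column 5 now contains 3, which forces (5,5) = 1.
Cage a needs two cells with difference 3, so (1,3) = 1.
Column 4 already has 1, leaving (1,4) = 4.
Cage f's pair has product 12, which forces (3,4) = 3.
Column 5 now contains 3, leaving (3,5) = 4.
1 is placed in row 5, so (5,3) = 4.

5 3 1 4 2 / 1 4 3 2 5 / 2 1 5 3 4 / 4 5 2 1 3 / 3 2 4 5 1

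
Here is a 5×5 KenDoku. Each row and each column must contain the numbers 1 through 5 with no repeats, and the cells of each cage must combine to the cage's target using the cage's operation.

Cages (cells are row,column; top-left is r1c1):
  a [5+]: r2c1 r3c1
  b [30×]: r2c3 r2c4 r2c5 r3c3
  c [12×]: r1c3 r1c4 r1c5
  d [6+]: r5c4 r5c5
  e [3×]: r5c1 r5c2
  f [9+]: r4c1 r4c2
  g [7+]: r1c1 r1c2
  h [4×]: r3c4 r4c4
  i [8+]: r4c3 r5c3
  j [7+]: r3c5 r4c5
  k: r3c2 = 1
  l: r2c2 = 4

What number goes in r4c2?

5

Cage l is given; hence r2c2 = 4.
Cage k is given; hence r3c2 = 1.
1 is placed in row 3, so r3c4 = 4.
Column 2 already has 4, leaving r4c2 = 5.
Row 4 already has 5; hence r4c3 = 3.
Column 4 now contains 4; hence r4c4 = 1.
Column 2 already has 1, which forces r5c2 = 3.
Column 3 already has 3, leaving r5c3 = 5.
5 is placed in row 5, which forces r5c4 = 2.
Cage g needs two cells with sum 7, which forces r1c1 = 5.
Column 2 already has 3; hence r1c2 = 2.
Column 4 already has 1, which forces r1c4 = 3.
Cage b needs product 30, so r2c3 = 1.
3 is placed in column 4, leaving r2c4 = 5.
Row 2 already has 5; hence r2c5 = 3.
Column 3 now contains 5; hence r3c3 = 2.
Column 5 now contains 3; hence r3c5 = 5.
Row 4 already has 5, so r4c1 = 4.
4 is placed in row 4, leaving r4c5 = 2.
Row 5 already has 3, so r5c1 = 1.
Cage d needs two cells with sum 6, which forces r5c5 = 4.
Column 3 already has 1, leaving r1c3 = 4.
Column 5 now contains 4, leaving r1c5 = 1.
3 is placed in row 2, so r2c1 = 2.
2 is placed in row 3; hence r3c1 = 3.
The full grid is 5 2 4 3 1 / 2 4 1 5 3 / 3 1 2 4 5 / 4 5 3 1 2 / 1 3 5 2 4.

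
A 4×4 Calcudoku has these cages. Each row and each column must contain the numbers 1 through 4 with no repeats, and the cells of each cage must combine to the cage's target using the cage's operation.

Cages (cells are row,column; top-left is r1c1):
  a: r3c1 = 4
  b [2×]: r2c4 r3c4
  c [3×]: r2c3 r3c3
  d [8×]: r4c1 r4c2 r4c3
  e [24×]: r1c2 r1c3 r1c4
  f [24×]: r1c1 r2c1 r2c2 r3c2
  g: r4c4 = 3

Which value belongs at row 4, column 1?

2

A is a freebie, leaving r3c1 = 4.
Cage g is given, leaving r4c4 = 3.
Cage f has product 24, so r2c2 = 4.
The 3 cells of cage d must have product 8; hence r4c3 = 4.
The 3 cells of cage e must have product 24, so r1c4 = 4.
Row 1 needs a 1, and only r1c1 is open for it.
Column 1 now contains 1, so r4c1 = 2.
The 3 cells of cage d must have product 8, leaving r4c2 = 1.
Column 1 now contains 2, which forces r2c1 = 3.
Row 2 now contains 3, so r2c3 = 1.
Row 2 already has 1, so r2c4 = 2.
Cage f has product 24, leaving r3c2 = 2.
Column 3 already has 1, so r3c3 = 3.
Column 4 now contains 2, leaving r3c4 = 1.
Column 2 now contains 2, which forces r1c2 = 3.
Column 3 now contains 3; hence r1c3 = 2.
The full grid is 1 3 2 4 / 3 4 1 2 / 4 2 3 1 / 2 1 4 3.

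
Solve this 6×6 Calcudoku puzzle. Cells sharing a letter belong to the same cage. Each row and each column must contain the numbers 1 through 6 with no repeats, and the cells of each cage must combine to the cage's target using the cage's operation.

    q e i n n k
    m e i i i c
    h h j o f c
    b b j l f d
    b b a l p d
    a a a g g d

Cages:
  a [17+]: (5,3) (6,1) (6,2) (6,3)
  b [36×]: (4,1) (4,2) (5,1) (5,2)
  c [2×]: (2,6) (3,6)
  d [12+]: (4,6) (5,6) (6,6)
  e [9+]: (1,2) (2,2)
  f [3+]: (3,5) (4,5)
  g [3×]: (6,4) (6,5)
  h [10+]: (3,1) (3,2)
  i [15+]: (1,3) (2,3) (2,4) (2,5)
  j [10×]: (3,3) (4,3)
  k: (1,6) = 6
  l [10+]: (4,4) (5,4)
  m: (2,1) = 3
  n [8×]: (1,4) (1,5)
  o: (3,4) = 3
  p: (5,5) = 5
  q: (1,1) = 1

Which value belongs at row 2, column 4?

Q is a freebie, leaving (1,1) = 1.
K is a freebie, so (1,6) = 6.
Cage m is given, which forces (2,1) = 3.
Cage o is a single given cell, leaving (3,4) = 3.
Cage p is given; hence (5,5) = 5.
Column 4 now contains 3; hence (6,4) = 1.
1 is placed in row 6; hence (6,5) = 3.
Row 3 needs a 5, and only (3,3) is open for it.
Column 3 already has 5; hence (4,3) = 2.
Row 4 now contains 2, so (4,5) = 1.
Column 5 now contains 1, so (3,5) = 2.
2 is placed in row 3, leaving (3,6) = 1.
Row 4 now contains 2, which forces (4,1) = 6.
1 is placed in row 4; hence (4,2) = 3.
6 is placed in row 4; hence (4,4) = 4.
Row 4 already has 4; hence (4,6) = 5.
Cage b has product 36, leaving (5,1) = 2.
Cage b has product 36, which forces (5,2) = 1.
4 is placed in column 4, leaving (5,4) = 6.
Column 1 now contains 2, leaving (6,1) = 5.
5 is placed in row 6; hence (6,2) = 2.
Column 6 now contains 5, leaving (6,6) = 4.
Cage i needs sum 15, so (1,3) = 3.
4 is placed in column 4, leaving (1,4) = 2.
Column 5 already has 2, so (1,5) = 4.
Column 4 now contains 2, which forces (2,4) = 5.
4 is placed in column 5, which forces (2,5) = 6.
Column 6 now contains 1, so (2,6) = 2.
6 is placed in column 1; hence (3,1) = 4.
Cage h needs two cells with sum 10; hence (3,2) = 6.
Row 5 now contains 6, which forces (5,3) = 4.
Column 6 already has 4; hence (5,6) = 3.
4 is placed in row 6, which forces (6,3) = 6.
Row 1 now contains 4, which forces (1,2) = 5.
5 is placed in row 2, which forces (2,2) = 4.
Column 3 now contains 4, leaving (2,3) = 1.
The full grid is 1 5 3 2 4 6 / 3 4 1 5 6 2 / 4 6 5 3 2 1 / 6 3 2 4 1 5 / 2 1 4 6 5 3 / 5 2 6 1 3 4.

5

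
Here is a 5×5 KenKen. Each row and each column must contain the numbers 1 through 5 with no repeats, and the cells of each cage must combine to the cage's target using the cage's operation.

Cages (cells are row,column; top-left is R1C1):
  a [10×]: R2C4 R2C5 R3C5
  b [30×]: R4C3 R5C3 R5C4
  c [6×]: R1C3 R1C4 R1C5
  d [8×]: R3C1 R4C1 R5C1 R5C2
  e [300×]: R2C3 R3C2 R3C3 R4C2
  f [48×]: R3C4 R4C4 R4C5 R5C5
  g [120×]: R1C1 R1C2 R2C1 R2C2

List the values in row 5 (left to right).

The 4 cells of cage d must have product 8; hence R5C2 = 1.
Column 3 needs a 1, and only R1C3 is open for it.
The only place for 4 in row 2 is R2C3.
Cage e needs product 300; hence R3C2 = 3.
Cage e has product 300, so R3C3 = 5.
Cage e has product 300, so R4C2 = 5.
Cage g has product 120, leaving R1C1 = 5.
Column 2 already has 5, leaving R1C2 = 4.
Cage g needs product 120, which forces R2C1 = 3.
3 is placed in column 2, so R2C2 = 2.
The 3 cells of cage b must have product 30, so R5C4 = 5.
Column 4 already has 5, leaving R2C4 = 1.
Cage a has product 10; hence R2C5 = 5.
The 3 cells of cage a must have product 10, leaving R3C5 = 2.
The 3 cells of cage c must have product 6, so R1C4 = 2.
2 is placed in column 5; hence R1C5 = 3.
Row 3 now contains 2, leaving R3C4 = 4.
The 4 cells of cage f must have product 48, so R4C4 = 3.
Cage f needs product 48, which forces R4C5 = 1.
Cage f needs product 48, which forces R5C5 = 4.
Row 3 now contains 4, which forces R3C1 = 1.
Cage d needs product 8; hence R4C1 = 4.
Row 4 already has 3; hence R4C3 = 2.
4 is placed in row 5, which forces R5C1 = 2.
Cage b has product 30, leaving R5C3 = 3.
The full grid is 5 4 1 2 3 / 3 2 4 1 5 / 1 3 5 4 2 / 4 5 2 3 1 / 2 1 3 5 4.

2 1 3 5 4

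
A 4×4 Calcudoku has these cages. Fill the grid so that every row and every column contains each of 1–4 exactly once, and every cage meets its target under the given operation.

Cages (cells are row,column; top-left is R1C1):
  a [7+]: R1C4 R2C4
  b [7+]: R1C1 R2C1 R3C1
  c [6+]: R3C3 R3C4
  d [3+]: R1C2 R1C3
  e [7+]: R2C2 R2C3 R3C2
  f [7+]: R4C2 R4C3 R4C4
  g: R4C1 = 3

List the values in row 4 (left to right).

Cage g is given, so R4C1 = 3.
In row 1, 3 can only go at R1C4, so R1C4 = 3.
Column 4 now contains 3, so R2C4 = 4.
4 is placed in column 4; hence R3C4 = 2.
Column 4 already has 2, which forces R4C4 = 1.
Row 3 already has 2, which forces R3C3 = 4.
4 is placed in column 3, leaving R4C3 = 2.
Cage b needs sum 7, leaving R1C1 = 4.
Cage d needs two cells with sum 3, which forces R1C2 = 2.
Column 3 now contains 2, leaving R1C3 = 1.
Cage b has sum 7, which forces R2C1 = 2.
The 3 cells of cage e must have sum 7, which forces R2C2 = 1.
Cage e has sum 7; hence R2C3 = 3.
4 is placed in row 3, leaving R3C1 = 1.
4 is placed in row 3, so R3C2 = 3.
Row 4 already has 2, so R4C2 = 4.
Filled in: 4 2 1 3 / 2 1 3 4 / 1 3 4 2 / 3 4 2 1.

3 4 2 1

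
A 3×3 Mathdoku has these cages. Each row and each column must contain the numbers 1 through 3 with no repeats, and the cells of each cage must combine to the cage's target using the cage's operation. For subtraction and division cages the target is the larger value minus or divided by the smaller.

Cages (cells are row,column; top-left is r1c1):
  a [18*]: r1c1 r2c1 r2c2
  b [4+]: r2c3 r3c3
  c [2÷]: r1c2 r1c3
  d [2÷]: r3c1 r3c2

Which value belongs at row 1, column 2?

Cage a has product 18, which forces r1c1 = 3.
Cage a needs product 18, leaving r2c1 = 2.
Cage a needs product 18, leaving r2c2 = 3.
Row 2 already has 3, which forces r2c3 = 1.
Column 1 now contains 2; hence r3c1 = 1.
1 is placed in row 3, leaving r3c2 = 2.
1 is placed in column 3, which forces r3c3 = 3.
Column 2 already has 2, so r1c2 = 1.
1 is placed in column 3, so r1c3 = 2.
Completed grid: 3 1 2 / 2 3 1 / 1 2 3.

1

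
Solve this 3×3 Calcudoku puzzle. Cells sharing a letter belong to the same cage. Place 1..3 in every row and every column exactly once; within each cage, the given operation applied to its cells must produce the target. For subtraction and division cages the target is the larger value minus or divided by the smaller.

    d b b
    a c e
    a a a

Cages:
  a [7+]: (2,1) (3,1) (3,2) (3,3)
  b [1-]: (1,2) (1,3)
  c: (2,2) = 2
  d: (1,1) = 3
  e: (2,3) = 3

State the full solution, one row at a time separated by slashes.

3 1 2 / 1 2 3 / 2 3 1

D is a freebie, leaving (1,1) = 3.
The 4 cells of cage a must have sum 7, which forces (2,1) = 1.
Cage c is a single given cell, so (2,2) = 2.
Cage e is given; hence (2,3) = 3.
Column 1 already has 3; hence (3,1) = 2.
Row 3 already has 2, so (3,3) = 1.
2 is placed in column 2, so (1,2) = 1.
Column 3 now contains 1; hence (1,3) = 2.
1 is placed in row 3; hence (3,2) = 3.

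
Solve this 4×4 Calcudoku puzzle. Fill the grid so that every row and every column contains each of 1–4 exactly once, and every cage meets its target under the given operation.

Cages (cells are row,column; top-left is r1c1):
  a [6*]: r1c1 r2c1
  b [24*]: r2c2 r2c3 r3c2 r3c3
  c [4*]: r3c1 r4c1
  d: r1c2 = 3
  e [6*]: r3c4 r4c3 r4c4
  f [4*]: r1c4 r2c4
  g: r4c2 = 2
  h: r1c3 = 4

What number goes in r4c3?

Cage d is given, so r1c2 = 3.
Cage h is a single given cell, so r1c3 = 4.
Row 1 now contains 4; hence r1c4 = 1.
Column 4 already has 1, leaving r2c4 = 4.
Cage g is a single given cell, which forces r4c2 = 2.
2 is placed in row 4, so r4c4 = 3.
Row 1 now contains 3, which forces r1c1 = 2.
The two cells of cage a must have product 6, leaving r2c1 = 3.
Column 2 now contains 2; hence r2c2 = 1.
Row 2 already has 3, so r2c3 = 2.
Cage b has product 24, leaving r3c2 = 4.
Column 3 now contains 2, leaving r3c3 = 3.
3 is placed in column 4, leaving r3c4 = 2.
Row 4 already has 3, leaving r4c3 = 1.
4 is placed in row 3, leaving r3c1 = 1.
1 is placed in row 4; hence r4c1 = 4.
Completed grid: 2 3 4 1 / 3 1 2 4 / 1 4 3 2 / 4 2 1 3.

1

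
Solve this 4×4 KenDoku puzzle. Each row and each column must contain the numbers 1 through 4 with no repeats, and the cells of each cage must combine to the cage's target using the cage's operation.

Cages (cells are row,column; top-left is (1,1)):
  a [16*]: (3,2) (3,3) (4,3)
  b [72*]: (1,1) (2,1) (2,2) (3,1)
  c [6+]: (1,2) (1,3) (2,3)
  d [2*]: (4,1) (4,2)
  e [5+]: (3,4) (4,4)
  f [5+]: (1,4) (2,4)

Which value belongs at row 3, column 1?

3

Cage b needs product 72, so (2,2) = 3.
The only place for 3 in row 4 is (4,4).
The two cells of cage e must have sum 5, leaving (3,4) = 2.
Row 3 already has 2; hence (3,2) = 4.
Cage a needs product 16, leaving (3,3) = 1.
Cage a has product 16, so (4,3) = 4.
The 3 cells of cage c must have sum 6, leaving (1,2) = 1.
Column 3 already has 4, leaving (1,3) = 3.
1 is placed in row 1, so (1,4) = 4.
Column 3 already has 1, which forces (2,3) = 2.
4 is placed in column 4, leaving (2,4) = 1.
Row 3 now contains 4, which forces (3,1) = 3.
1 is placed in column 2; hence (4,2) = 2.
Row 1 now contains 4, leaving (1,1) = 2.
Row 2 already has 2; hence (2,1) = 4.
Row 4 now contains 2, leaving (4,1) = 1.
Completed grid: 2 1 3 4 / 4 3 2 1 / 3 4 1 2 / 1 2 4 3.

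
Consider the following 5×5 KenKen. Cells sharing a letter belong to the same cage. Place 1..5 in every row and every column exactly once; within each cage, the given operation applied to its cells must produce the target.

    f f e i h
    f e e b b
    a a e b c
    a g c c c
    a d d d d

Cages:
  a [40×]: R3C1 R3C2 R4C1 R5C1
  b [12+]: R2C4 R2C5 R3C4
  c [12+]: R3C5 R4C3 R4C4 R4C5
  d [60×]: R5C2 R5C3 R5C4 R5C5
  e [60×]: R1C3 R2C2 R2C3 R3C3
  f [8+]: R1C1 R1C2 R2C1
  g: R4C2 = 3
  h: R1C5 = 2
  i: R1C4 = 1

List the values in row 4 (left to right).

I is a freebie, leaving R1C4 = 1.
H is a freebie; hence R1C5 = 2.
Cage g is given, so R4C2 = 3.
The 3 cells of cage f must have sum 8; hence R1C1 = 3.
Cage f needs sum 8, which forces R1C2 = 4.
4 is placed in row 1, which forces R1C3 = 5.
Cage f has sum 8; hence R2C1 = 1.
The 4 cells of cage e must have product 60; hence R2C2 = 2.
Cage e needs product 60, which forces R2C3 = 3.
Cage a has product 40; hence R3C2 = 1.
Cage e needs product 60, which forces R3C3 = 2.
Column 2 now contains 1, which forces R5C2 = 5.
The 3 cells of cage b must have sum 12, which forces R3C4 = 3.
Cage c needs sum 12, which forces R4C4 = 2.
Column 4 already has 3, so R5C4 = 4.
Column 4 already has 4, leaving R2C4 = 5.
Cage b has sum 12, which forces R2C5 = 4.
Column 5 already has 4, so R3C5 = 5.
Column 5 now contains 5; hence R4C5 = 1.
4 is placed in row 5, leaving R5C1 = 2.
4 is placed in row 5, which forces R5C3 = 1.
Cage d needs product 60, leaving R5C5 = 3.
5 is placed in row 3, so R3C1 = 4.
Cage a has product 40, leaving R4C1 = 5.
Row 4 already has 1; hence R4C3 = 4.
The full grid is 3 4 5 1 2 / 1 2 3 5 4 / 4 1 2 3 5 / 5 3 4 2 1 / 2 5 1 4 3.

5 3 4 2 1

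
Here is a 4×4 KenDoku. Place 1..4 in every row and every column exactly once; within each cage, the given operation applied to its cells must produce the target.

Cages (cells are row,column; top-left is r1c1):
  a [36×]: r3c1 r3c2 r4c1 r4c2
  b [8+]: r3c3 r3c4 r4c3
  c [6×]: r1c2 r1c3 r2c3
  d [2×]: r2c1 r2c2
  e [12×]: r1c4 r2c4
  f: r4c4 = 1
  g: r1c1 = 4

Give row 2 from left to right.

Cage g is a single given cell; hence r1c1 = 4.
Row 1 now contains 4, which forces r1c4 = 3.
Column 4 already has 3, leaving r2c4 = 4.
F is a freebie, which forces r4c4 = 1.
The 3 cells of cage c must have product 6, leaving r2c3 = 3.
Cage b needs sum 8, which forces r3c3 = 4.
Column 4 already has 1; hence r3c4 = 2.
Cage b needs sum 8; hence r4c3 = 2.
The 3 cells of cage c must have product 6, leaving r1c2 = 2.
Column 3 already has 2, leaving r1c3 = 1.
Column 2 now contains 2; hence r2c2 = 1.
The 4 cells of cage a must have product 36; hence r3c1 = 1.
Row 3 now contains 2, leaving r3c2 = 3.
2 is placed in row 4, which forces r4c1 = 3.
Cage a has product 36; hence r4c2 = 4.
Row 2 already has 1, leaving r2c1 = 2.
The full grid is 4 2 1 3 / 2 1 3 4 / 1 3 4 2 / 3 4 2 1.

2 1 3 4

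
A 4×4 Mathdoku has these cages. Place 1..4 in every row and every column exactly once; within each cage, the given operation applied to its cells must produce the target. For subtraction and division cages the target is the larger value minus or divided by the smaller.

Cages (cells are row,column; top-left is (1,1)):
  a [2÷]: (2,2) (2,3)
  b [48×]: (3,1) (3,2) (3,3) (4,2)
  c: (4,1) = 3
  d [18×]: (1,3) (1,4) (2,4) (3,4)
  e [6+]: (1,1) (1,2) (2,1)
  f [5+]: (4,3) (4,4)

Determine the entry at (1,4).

2

The 4 cells of cage d must have product 18, leaving (1,3) = 3.
Cage c is a single given cell, leaving (4,1) = 3.
Cage e has sum 6, which forces (1,1) = 4.
The 3 cells of cage e must have sum 6, which forces (1,2) = 1.
Row 1 now contains 1; hence (1,4) = 2.
Cage e needs sum 6, which forces (2,1) = 1.
Row 2 already has 1, so (2,4) = 3.
1 is placed in column 1, so (3,1) = 2.
The 4 cells of cage b must have product 48, which forces (3,2) = 3.
3 is placed in column 4, which forces (3,4) = 1.
1 is placed in column 4, which forces (4,4) = 4.
Row 3 now contains 1; hence (3,3) = 4.
Row 4 already has 4; hence (4,2) = 2.
Row 4 already has 4; hence (4,3) = 1.
2 is placed in column 2, which forces (2,2) = 4.
4 is placed in column 3, leaving (2,3) = 2.
The full grid is 4 1 3 2 / 1 4 2 3 / 2 3 4 1 / 3 2 1 4.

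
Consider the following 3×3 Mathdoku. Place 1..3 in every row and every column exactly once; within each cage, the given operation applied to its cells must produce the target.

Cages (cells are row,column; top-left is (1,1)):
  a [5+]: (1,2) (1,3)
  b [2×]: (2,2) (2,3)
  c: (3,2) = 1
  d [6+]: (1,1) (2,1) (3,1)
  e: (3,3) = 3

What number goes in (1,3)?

2

Cage c is a single given cell, which forces (3,2) = 1.
E is a freebie; hence (3,3) = 3.
Cage a's pair has sum 5, which forces (1,2) = 3.
Column 3 already has 3, so (1,3) = 2.
Column 2 now contains 1, which forces (2,2) = 2.
The two cells of cage b must have product 2; hence (2,3) = 1.
Row 3 now contains 3, so (3,1) = 2.
Row 1 already has 3; hence (1,1) = 1.
1 is placed in row 2, which forces (2,1) = 3.
The full grid is 1 3 2 / 3 2 1 / 2 1 3.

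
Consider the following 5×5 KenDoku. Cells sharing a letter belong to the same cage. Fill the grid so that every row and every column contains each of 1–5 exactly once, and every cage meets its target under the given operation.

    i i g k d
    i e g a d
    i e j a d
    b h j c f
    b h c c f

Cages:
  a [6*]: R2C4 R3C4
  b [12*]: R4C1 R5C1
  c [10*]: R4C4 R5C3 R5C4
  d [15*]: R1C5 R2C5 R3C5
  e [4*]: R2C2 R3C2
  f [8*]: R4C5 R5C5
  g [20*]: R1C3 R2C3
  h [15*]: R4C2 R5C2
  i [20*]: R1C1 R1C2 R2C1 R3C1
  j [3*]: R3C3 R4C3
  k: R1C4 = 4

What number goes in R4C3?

Cage k is a single given cell, so R1C4 = 4.
Row 1 now contains 4; hence R1C3 = 5.
Cage g's pair has product 20, which forces R2C3 = 4.
Row 1 now contains 5, leaving R1C1 = 1.
Cage i needs product 20, so R1C2 = 2.
Row 1 now contains 1, so R1C5 = 3.
4 is placed in row 2, leaving R2C2 = 1.
1 is placed in row 2, so R2C5 = 5.
Cage e needs two cells with product 4, leaving R3C2 = 4.
Column 5 already has 5; hence R3C5 = 1.
Row 2 already has 5, so R2C1 = 2.
Row 2 now contains 2; hence R2C4 = 3.
Cage i needs product 20, leaving R3C1 = 5.
1 is placed in row 3, which forces R3C3 = 3.
Column 4 already has 3, which forces R3C4 = 2.
Cage j's pair has product 3; hence R4C3 = 1.
Row 4 already has 1, so R4C4 = 5.
1 is placed in column 3, leaving R5C3 = 2.
Column 4 now contains 5, so R5C4 = 1.
Row 5 now contains 2, which forces R5C5 = 4.
Cage b's pair has product 12, leaving R4C1 = 4.
Row 4 already has 5, which forces R4C2 = 3.
4 is placed in column 5, which forces R4C5 = 2.
4 is placed in row 5, leaving R5C1 = 3.
Cage h needs two cells with product 15, leaving R5C2 = 5.
Completed grid: 1 2 5 4 3 / 2 1 4 3 5 / 5 4 3 2 1 / 4 3 1 5 2 / 3 5 2 1 4.

1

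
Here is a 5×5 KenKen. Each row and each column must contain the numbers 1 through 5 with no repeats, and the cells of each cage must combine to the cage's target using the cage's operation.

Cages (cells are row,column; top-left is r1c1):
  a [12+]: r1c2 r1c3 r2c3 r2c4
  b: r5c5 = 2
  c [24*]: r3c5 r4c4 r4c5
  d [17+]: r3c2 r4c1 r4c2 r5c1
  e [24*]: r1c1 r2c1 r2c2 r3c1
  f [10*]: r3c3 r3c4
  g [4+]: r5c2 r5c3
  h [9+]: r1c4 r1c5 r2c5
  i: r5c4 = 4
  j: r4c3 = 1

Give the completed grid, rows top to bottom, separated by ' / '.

Cage j is a single given cell, which forces r4c3 = 1.
Column 3 now contains 1, so r5c3 = 3.
I is a freebie, which forces r5c4 = 4.
B is a freebie, which forces r5c5 = 2.
Cage c has product 24, so r4c4 = 2.
4 is placed in row 5, so r5c1 = 5.
Row 5 now contains 3, which forces r5c2 = 1.
The two cells of cage f must have product 10; hence r3c3 = 2.
2 is placed in column 4, leaving r3c4 = 5.
The 4 cells of cage a must have sum 12, so r1c2 = 2.
Cage a has sum 12, which forces r2c4 = 1.
Cage d needs sum 17; hence r4c2 = 5.
Column 4 already has 1, so r1c4 = 3.
The 3 cells of cage h must have sum 9, so r1c5 = 1.
The 4 cells of cage e must have product 24, which forces r2c1 = 2.
Cage h has sum 9; hence r2c5 = 5.
Row 1 already has 1, leaving r1c1 = 4.
Cage a needs sum 12, leaving r1c3 = 5.
The 4 cells of cage e must have product 24, so r2c2 = 3.
5 is placed in row 2; hence r2c3 = 4.
Cage e needs product 24; hence r3c1 = 1.
Column 2 now contains 3, leaving r3c2 = 4.
Row 3 already has 4, leaving r3c5 = 3.
Column 1 already has 4; hence r4c1 = 3.
Column 5 now contains 3, leaving r4c5 = 4.

4 2 5 3 1 / 2 3 4 1 5 / 1 4 2 5 3 / 3 5 1 2 4 / 5 1 3 4 2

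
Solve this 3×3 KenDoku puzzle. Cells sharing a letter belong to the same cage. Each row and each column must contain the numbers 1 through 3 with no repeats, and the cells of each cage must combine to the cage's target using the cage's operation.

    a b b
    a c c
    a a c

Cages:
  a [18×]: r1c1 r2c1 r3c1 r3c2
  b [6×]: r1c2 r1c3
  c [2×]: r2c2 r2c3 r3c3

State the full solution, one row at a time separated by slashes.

1 2 3 / 3 1 2 / 2 3 1

Cage c has product 2, which forces r2c2 = 1.
Cage c has product 2, leaving r2c3 = 2.
Cage a needs product 18, leaving r3c2 = 3.
The 3 cells of cage c must have product 2, which forces r3c3 = 1.
Cage a needs product 18, which forces r1c1 = 1.
Column 2 now contains 3, so r1c2 = 2.
Column 3 now contains 2, leaving r1c3 = 3.
Row 2 now contains 2, so r2c1 = 3.
Row 3 now contains 1; hence r3c1 = 2.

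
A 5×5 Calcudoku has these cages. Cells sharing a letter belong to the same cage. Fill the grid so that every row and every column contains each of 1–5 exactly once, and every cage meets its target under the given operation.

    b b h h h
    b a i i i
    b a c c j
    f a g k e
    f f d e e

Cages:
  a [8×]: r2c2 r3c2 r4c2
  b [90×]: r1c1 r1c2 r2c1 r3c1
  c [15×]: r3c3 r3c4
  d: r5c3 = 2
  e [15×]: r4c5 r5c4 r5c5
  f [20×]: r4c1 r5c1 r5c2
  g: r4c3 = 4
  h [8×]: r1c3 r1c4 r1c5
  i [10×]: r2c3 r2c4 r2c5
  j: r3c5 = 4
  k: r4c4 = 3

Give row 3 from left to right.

2 1 3 5 4

The 4 cells of cage b must have product 90, so r1c2 = 3.
J is a freebie; hence r3c5 = 4.
Cage g is a single given cell, so r4c3 = 4.
Cage k is given, so r4c4 = 3.
Cage d is a single given cell, leaving r5c3 = 2.
Column 3 already has 2, which forces r1c3 = 1.
Cage h has product 8, which forces r1c4 = 4.
The 3 cells of cage h must have product 8, so r1c5 = 2.
Cage a needs product 8, leaving r2c2 = 4.
Column 3 now contains 1, so r2c3 = 5.
Row 2 already has 5, which forces r2c5 = 1.
Cage c needs two cells with product 15, so r3c3 = 3.
Column 4 already has 3, which forces r3c4 = 5.
Column 5 now contains 1, so r4c5 = 5.
Column 4 now contains 5, leaving r5c4 = 1.
Cage e has product 15, which forces r5c5 = 3.
2 is placed in row 1, which forces r1c1 = 5.
Cage b has product 90, leaving r2c1 = 3.
Row 2 now contains 1; hence r2c4 = 2.
Row 3 now contains 5, leaving r3c1 = 2.
Row 3 already has 2; hence r3c2 = 1.
Row 4 already has 5, which forces r4c1 = 1.
1 is placed in column 2, which forces r4c2 = 2.
The 3 cells of cage f must have product 20, which forces r5c1 = 4.
1 is placed in row 5, so r5c2 = 5.
Completed grid: 5 3 1 4 2 / 3 4 5 2 1 / 2 1 3 5 4 / 1 2 4 3 5 / 4 5 2 1 3.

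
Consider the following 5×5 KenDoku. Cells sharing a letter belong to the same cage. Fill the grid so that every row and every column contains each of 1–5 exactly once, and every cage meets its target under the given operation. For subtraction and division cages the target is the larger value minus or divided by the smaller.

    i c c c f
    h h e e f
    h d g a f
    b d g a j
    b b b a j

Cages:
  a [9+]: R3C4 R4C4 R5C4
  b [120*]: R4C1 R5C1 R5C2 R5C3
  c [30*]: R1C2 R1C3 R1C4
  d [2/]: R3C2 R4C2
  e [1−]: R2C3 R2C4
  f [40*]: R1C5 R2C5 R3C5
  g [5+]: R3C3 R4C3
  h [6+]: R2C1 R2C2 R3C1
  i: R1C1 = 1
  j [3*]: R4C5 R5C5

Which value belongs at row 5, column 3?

Cage i is a single given cell, leaving R1C1 = 1.
Cage h has sum 6, which forces R2C2 = 1.
The only place for 4 in row 1 is R1C5.
Cage b needs product 120; hence R5C2 = 3.
The 4 cells of cage b must have product 120, leaving R5C3 = 2.
Row 5 now contains 3, leaving R5C5 = 1.
3 is placed in column 2, leaving R1C2 = 5.
Cage c has product 30, which forces R1C3 = 3.
Cage c needs product 30; hence R1C4 = 2.
Column 5 already has 1, so R4C5 = 3.
The 3 cells of cage a must have sum 9, so R3C4 = 3.
Row 4 now contains 3; hence R4C4 = 1.
Cage a has sum 9; hence R5C4 = 5.
Cage h has sum 6, leaving R2C1 = 3.
Cage e's pair has difference 1, so R2C3 = 5.
Column 4 already has 5; hence R2C4 = 4.
5 is placed in row 2, leaving R2C5 = 2.
Row 3 already has 3, which forces R3C1 = 2.
Row 3 already has 2, leaving R3C2 = 4.
Cage g needs two cells with sum 5, which forces R3C3 = 1.
2 is placed in column 5, leaving R3C5 = 5.
Cage b needs product 120, leaving R4C1 = 5.
4 is placed in column 2; hence R4C2 = 2.
Row 4 already has 1; hence R4C3 = 4.
5 is placed in row 5, which forces R5C1 = 4.
The full grid is 1 5 3 2 4 / 3 1 5 4 2 / 2 4 1 3 5 / 5 2 4 1 3 / 4 3 2 5 1.

2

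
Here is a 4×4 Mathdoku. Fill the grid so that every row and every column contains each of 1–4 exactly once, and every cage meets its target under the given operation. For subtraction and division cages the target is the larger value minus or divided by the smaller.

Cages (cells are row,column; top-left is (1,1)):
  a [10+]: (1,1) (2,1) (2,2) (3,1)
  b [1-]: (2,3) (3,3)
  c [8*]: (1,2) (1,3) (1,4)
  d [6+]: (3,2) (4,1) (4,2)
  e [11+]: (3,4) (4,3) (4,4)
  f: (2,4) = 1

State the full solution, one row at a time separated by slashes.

Cage f is a single given cell, leaving (2,4) = 1.
Cage e needs sum 11, so (3,4) = 4.
The 3 cells of cage e must have sum 11, which forces (4,3) = 4.
The 3 cells of cage e must have sum 11, so (4,4) = 3.
Cage c has product 8, leaving (1,2) = 4.
Cage c has product 8; hence (1,3) = 1.
Column 4 already has 4, which forces (1,4) = 2.
The 3 cells of cage d must have sum 6, leaving (3,2) = 3.
Row 3 already has 3; hence (3,3) = 2.
2 is placed in row 1; hence (1,1) = 3.
Cage a has sum 10; hence (2,1) = 4.
3 is placed in column 2, which forces (2,2) = 2.
Column 3 already has 2, leaving (2,3) = 3.
Row 3 already has 2; hence (3,1) = 1.
Column 1 already has 1, which forces (4,1) = 2.
Column 2 already has 2; hence (4,2) = 1.

3 4 1 2 / 4 2 3 1 / 1 3 2 4 / 2 1 4 3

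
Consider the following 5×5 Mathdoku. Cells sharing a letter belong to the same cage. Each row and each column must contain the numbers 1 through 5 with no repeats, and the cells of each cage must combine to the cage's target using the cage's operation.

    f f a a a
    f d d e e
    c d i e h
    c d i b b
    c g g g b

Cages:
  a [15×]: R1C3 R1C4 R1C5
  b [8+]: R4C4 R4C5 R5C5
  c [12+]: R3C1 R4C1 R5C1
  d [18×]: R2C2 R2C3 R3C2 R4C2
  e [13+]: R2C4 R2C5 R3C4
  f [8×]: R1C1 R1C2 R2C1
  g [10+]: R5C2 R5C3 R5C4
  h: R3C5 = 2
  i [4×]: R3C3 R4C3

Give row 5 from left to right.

4 5 2 3 1

Cage d has product 18; hence R2C3 = 3.
Row 2 now contains 3; hence R2C4 = 5.
Row 2 already has 5, so R2C5 = 4.
5 is placed in column 4, so R3C4 = 4.
Cage h is a single given cell, which forces R3C5 = 2.
Row 3 now contains 4, so R3C3 = 1.
Cage i needs two cells with product 4, which forces R4C3 = 4.
Cage b has sum 8, so R4C4 = 2.
Column 3 already has 1, which forces R1C3 = 5.
The 4 cells of cage d must have product 18, which forces R2C2 = 2.
1 is placed in row 3, which forces R3C2 = 3.
Cage d needs product 18, so R4C2 = 1.
Row 4 already has 1, which forces R4C5 = 5.
The 3 cells of cage c must have sum 12; hence R5C1 = 4.
Row 5 already has 4, which forces R5C2 = 5.
5 is placed in column 3; hence R5C3 = 2.
Column 5 now contains 5, so R5C5 = 1.
Cage f needs product 8, so R1C1 = 2.
1 is placed in column 2, leaving R1C2 = 4.
Cage a needs product 15, leaving R1C4 = 1.
Column 5 now contains 1, which forces R1C5 = 3.
2 is placed in row 2, leaving R2C1 = 1.
3 is placed in row 3; hence R3C1 = 5.
5 is placed in row 4, so R4C1 = 3.
Row 5 now contains 1, leaving R5C4 = 3.
The full grid is 2 4 5 1 3 / 1 2 3 5 4 / 5 3 1 4 2 / 3 1 4 2 5 / 4 5 2 3 1.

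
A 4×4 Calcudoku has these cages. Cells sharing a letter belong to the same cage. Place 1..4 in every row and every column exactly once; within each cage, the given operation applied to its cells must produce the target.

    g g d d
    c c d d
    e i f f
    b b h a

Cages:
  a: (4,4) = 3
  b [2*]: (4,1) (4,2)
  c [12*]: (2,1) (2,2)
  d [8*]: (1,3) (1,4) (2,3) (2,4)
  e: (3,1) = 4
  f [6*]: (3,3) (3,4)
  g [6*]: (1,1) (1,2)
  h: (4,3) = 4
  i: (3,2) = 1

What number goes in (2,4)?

1

Cage e is a single given cell; hence (3,1) = 4.
Cage i is a single given cell, so (3,2) = 1.
Column 2 already has 1, which forces (4,2) = 2.
H is a freebie; hence (4,3) = 4.
A is a freebie, leaving (4,4) = 3.
Cage g needs two cells with product 6, which forces (1,1) = 2.
Column 2 already has 2, so (1,2) = 3.
2 is placed in row 1, leaving (1,3) = 1.
1 is placed in row 1, leaving (1,4) = 4.
Column 1 now contains 4; hence (2,1) = 3.
The two cells of cage c must have product 12; hence (2,2) = 4.
Column 3 already has 1, so (2,3) = 2.
Column 4 now contains 4, leaving (2,4) = 1.
Cage f's pair has product 6, leaving (3,3) = 3.
3 is placed in column 4, so (3,4) = 2.
2 is placed in row 4; hence (4,1) = 1.
Completed grid: 2 3 1 4 / 3 4 2 1 / 4 1 3 2 / 1 2 4 3.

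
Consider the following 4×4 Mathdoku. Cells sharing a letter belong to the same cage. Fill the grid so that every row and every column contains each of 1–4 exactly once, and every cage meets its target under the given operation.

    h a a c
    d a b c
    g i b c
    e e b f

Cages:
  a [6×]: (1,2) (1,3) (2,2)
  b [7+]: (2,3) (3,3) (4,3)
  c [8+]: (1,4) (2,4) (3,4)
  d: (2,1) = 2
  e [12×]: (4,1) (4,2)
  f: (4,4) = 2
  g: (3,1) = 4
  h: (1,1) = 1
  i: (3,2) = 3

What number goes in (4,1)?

Cage h is given; hence (1,1) = 1.
Cage d is given, which forces (2,1) = 2.
Cage g is a single given cell, so (3,1) = 4.
Cage i is given, leaving (3,2) = 3.
Row 3 now contains 3, so (3,4) = 1.
Column 1 already has 4, which forces (4,1) = 3.
Column 2 now contains 3, leaving (4,2) = 4.
Cage f is a single given cell, which forces (4,4) = 2.
Column 2 now contains 3; hence (1,2) = 2.
The 3 cells of cage a must have product 6, which forces (1,3) = 3.
3 is placed in row 1, which forces (1,4) = 4.
Column 2 now contains 3, leaving (2,2) = 1.
Cage b has sum 7; hence (2,3) = 4.
4 is placed in column 4; hence (2,4) = 3.
1 is placed in row 3; hence (3,3) = 2.
Row 4 already has 2, so (4,3) = 1.
The full grid is 1 2 3 4 / 2 1 4 3 / 4 3 2 1 / 3 4 1 2.

3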